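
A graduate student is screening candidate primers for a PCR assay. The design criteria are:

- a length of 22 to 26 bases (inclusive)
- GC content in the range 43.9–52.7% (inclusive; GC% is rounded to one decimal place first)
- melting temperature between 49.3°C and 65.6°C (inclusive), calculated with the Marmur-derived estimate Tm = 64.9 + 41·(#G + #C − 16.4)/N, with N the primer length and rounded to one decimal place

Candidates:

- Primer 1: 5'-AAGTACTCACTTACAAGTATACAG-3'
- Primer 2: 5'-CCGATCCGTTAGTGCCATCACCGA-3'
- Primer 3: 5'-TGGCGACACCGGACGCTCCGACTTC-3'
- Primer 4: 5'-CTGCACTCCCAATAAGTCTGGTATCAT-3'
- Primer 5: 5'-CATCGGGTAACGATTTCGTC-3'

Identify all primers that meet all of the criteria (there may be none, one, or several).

Primer 1 (24 nt, A=10 T=6 G=3 C=5): length 24 ✓; GC 8/24 = 33.3%, outside 43.9–52.7% ✗; Tm = 64.9 + 41·(8 − 16.4)/24 = 50.6°C ✓ — fails.
Primer 2 (24 nt, A=5 T=5 G=5 C=9): length 24 ✓; GC 14/24 = 58.3%, outside 43.9–52.7% ✗; Tm = 64.9 + 41·(14 − 16.4)/24 = 60.8°C ✓ — fails.
Primer 3 (25 nt, A=4 T=4 G=7 C=10): length 25 ✓; GC 17/25 = 68.0%, outside 43.9–52.7% ✗; Tm = 64.9 + 41·(17 − 16.4)/25 = 65.9°C, outside 49.3–65.6°C ✗ — fails.
Primer 4 (27 nt, A=7 T=8 G=4 C=8): length 27, outside 22–26 ✗; GC 12/27 = 44.4% ✓; Tm = 64.9 + 41·(12 − 16.4)/27 = 58.2°C ✓ — fails.
Primer 5 (20 nt, A=4 T=6 G=5 C=5): length 20, outside 22–26 ✗; GC 10/20 = 50.0% ✓; Tm = 64.9 + 41·(10 − 16.4)/20 = 51.8°C ✓ — fails.

None of the candidates satisfy all criteria.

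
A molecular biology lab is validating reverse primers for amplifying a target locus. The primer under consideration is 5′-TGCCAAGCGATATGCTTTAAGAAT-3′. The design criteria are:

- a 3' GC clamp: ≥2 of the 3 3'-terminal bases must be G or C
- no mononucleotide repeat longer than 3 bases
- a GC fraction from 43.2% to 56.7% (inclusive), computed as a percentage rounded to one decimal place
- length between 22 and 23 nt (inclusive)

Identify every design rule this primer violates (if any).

Fails: GC clamp, GC content, length.

Base counts: A=8, T=7, G=5, C=4 (length 24).
GC clamp: 3' end AAT has 0 G/C, need ≥2 ✗
homopolymer run: longest run = 3 ✓
GC content: GC 9/24 = 37.5%, outside 43.2–56.7% ✗
length: length 24, outside 22–23 ✗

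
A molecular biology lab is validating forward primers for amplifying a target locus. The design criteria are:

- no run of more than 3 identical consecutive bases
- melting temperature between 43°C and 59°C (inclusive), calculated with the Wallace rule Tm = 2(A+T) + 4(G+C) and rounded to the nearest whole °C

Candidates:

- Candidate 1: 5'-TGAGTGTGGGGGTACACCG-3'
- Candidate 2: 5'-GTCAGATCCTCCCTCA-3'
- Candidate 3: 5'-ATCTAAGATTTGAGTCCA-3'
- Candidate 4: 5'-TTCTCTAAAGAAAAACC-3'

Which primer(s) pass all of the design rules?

Candidate 1 (19 nt, A=3 T=4 G=9 C=3): longest run = 5, exceeds 3 ✗; Tm = 2·7 + 4·12 = 62°C, outside 43–59°C ✗ — fails.
Candidate 2 (16 nt, A=3 T=4 G=2 C=7): longest run = 3 ✓; Tm = 2·7 + 4·9 = 50°C ✓ — passes.
Candidate 3 (18 nt, A=6 T=6 G=3 C=3): longest run = 3 ✓; Tm = 2·12 + 4·6 = 48°C ✓ — passes.
Candidate 4 (17 nt, A=8 T=4 G=1 C=4): longest run = 5, exceeds 3 ✗; Tm = 2·12 + 4·5 = 44°C ✓ — fails.

Candidate 2 and Candidate 3.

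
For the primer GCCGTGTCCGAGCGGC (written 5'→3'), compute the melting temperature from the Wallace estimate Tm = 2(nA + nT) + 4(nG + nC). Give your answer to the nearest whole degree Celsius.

58°C

Base counts: A=1, T=2, G=7, C=6 (length 16).
Tm = 2·(1+2) + 4·(7+6) = 2·3 + 4·13 = 6 + 52 = 58°C.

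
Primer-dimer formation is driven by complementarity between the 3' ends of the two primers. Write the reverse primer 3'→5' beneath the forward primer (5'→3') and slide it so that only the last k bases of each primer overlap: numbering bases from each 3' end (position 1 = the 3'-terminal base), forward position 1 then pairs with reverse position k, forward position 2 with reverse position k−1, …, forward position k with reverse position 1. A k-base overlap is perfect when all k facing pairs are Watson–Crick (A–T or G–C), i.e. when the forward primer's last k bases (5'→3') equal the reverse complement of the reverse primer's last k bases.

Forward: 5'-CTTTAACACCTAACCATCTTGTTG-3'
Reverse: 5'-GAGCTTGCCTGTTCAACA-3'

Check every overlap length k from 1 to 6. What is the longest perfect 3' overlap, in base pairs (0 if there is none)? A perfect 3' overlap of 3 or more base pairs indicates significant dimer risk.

Last 6 bases (5'→3') — forward …TTGTTG, reverse …TCAACA.
Reverse complement of the reverse primer's last 6 bases: TGTTGA; its first k bases are the reverse complement of the reverse primer's last k bases, so a perfect k-base overlap needs the forward primer's last k bases to equal them.
Comparing (forward last k vs required): k=1: G vs T ✗; k=2: TG vs TG ✓; k=3: TTG vs TGT ✗; k=4: GTTG vs TGTT ✗; k=5: TGTTG vs TGTTG ✓; k=6: TTGTTG vs TGTTGA ✗.
Perfect overlaps at k = 2, 5; the largest is 5.

Longest perfect overlap: 5 complementary base pairs; significant dimer risk (threshold 3).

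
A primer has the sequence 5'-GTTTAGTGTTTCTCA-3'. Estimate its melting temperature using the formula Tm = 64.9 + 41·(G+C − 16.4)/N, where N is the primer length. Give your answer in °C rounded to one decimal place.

33.7°C

Base counts: A=2, T=8, G=3, C=2; G+C = 5, N = 15.
Tm = 64.9 + 41·(5 − 16.4)/15 = 64.9 + -467.40/15 = 33.7°C.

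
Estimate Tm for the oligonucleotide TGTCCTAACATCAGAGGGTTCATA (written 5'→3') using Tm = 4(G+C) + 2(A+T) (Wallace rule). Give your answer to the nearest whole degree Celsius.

68°C

Base counts: A=7, T=7, G=5, C=5 (length 24).
Tm = 2·(7+7) + 4·(5+5) = 2·14 + 4·10 = 28 + 40 = 68°C.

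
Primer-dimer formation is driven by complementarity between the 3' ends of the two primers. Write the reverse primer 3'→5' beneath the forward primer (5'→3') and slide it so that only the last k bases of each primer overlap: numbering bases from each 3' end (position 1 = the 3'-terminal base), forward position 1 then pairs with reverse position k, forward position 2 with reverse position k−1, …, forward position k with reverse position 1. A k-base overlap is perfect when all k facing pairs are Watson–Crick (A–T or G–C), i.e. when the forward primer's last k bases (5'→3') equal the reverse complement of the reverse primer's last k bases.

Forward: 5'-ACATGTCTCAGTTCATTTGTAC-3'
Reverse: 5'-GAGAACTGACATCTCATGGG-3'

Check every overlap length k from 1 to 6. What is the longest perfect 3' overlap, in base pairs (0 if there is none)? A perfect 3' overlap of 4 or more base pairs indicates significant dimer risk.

Last 6 bases (5'→3') — forward …TTGTAC, reverse …CATGGG.
Reverse complement of the reverse primer's last 6 bases: CCCATG; its first k bases are the reverse complement of the reverse primer's last k bases, so a perfect k-base overlap needs the forward primer's last k bases to equal them.
Comparing (forward last k vs required): k=1: C vs C ✓; k=2: AC vs CC ✗; k=3: TAC vs CCC ✗; k=4: GTAC vs CCCA ✗; k=5: TGTAC vs CCCAT ✗; k=6: TTGTAC vs CCCATG ✗.
Only k = 1 is perfect, so the longest perfect 3' overlap is 1.

Longest perfect overlap: 1 complementary base pair; below the dimer-risk threshold (threshold 4).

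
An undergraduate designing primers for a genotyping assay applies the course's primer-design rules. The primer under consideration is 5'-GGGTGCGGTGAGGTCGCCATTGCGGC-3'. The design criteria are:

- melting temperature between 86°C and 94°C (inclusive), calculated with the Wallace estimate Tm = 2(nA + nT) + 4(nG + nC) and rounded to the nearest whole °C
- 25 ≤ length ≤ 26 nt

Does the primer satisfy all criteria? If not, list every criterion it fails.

Meets all criteria.

Base counts: A=2, T=5, G=13, C=6 (length 26).
Tm: Tm = 2·7 + 4·19 = 90°C ✓
length: length 26 ✓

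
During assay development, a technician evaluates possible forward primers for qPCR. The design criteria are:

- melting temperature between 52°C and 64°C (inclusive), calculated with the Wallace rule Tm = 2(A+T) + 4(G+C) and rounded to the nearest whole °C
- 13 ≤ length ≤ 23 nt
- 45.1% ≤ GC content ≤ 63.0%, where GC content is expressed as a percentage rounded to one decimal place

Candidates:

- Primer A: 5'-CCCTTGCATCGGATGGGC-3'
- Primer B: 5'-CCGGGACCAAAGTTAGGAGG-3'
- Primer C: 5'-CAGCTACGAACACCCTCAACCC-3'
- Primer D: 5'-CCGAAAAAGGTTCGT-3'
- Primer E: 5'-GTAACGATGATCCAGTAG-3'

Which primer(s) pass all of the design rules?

Primer B only.

Primer A (18 nt, A=2 T=4 G=6 C=6): Tm = 2·6 + 4·12 = 60°C ✓; length 18 ✓; GC 12/18 = 66.7%, outside 45.1–63.0% ✗ — fails.
Primer B (20 nt, A=6 T=2 G=8 C=4): Tm = 2·8 + 4·12 = 64°C ✓; length 20 ✓; GC 12/20 = 60.0% ✓ — passes.
Primer C (22 nt, A=7 T=2 G=2 C=11): Tm = 2·9 + 4·13 = 70°C, outside 52–64°C ✗; length 22 ✓; GC 13/22 = 59.1% ✓ — fails.
Primer D (15 nt, A=5 T=3 G=4 C=3): Tm = 2·8 + 4·7 = 44°C, outside 52–64°C ✗; length 15 ✓; GC 7/15 = 46.7% ✓ — fails.
Primer E (18 nt, A=6 T=4 G=5 C=3): Tm = 2·10 + 4·8 = 52°C ✓; length 18 ✓; GC 8/18 = 44.4%, outside 45.1–63.0% ✗ — fails.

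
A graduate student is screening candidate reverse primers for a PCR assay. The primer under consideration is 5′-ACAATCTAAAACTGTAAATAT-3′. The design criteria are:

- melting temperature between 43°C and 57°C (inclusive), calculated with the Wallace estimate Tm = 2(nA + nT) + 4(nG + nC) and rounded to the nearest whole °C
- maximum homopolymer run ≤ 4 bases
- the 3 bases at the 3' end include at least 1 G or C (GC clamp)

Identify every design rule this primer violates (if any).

Fails: GC clamp.

Base counts: A=11, T=6, G=1, C=3 (length 21).
Tm: Tm = 2·17 + 4·4 = 50°C ✓
homopolymer run: longest run = 4 ✓
GC clamp: 3' end TAT has 0 G/C, need ≥1 ✗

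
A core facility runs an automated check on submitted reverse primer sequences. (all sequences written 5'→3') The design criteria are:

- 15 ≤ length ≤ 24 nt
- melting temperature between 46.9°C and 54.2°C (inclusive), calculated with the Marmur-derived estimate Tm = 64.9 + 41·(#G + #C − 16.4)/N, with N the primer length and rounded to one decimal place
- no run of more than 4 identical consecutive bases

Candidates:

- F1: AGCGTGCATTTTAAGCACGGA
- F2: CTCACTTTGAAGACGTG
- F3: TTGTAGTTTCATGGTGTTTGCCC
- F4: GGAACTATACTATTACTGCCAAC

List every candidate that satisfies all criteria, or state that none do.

F1 (21 nt, A=6 T=5 G=6 C=4): length 21 ✓; Tm = 64.9 + 41·(10 − 16.4)/21 = 52.4°C ✓; longest run = 4 ✓ — passes.
F2 (17 nt, A=4 T=5 G=4 C=4): length 17 ✓; Tm = 64.9 + 41·(8 − 16.4)/17 = 44.6°C, outside 46.9–54.2°C ✗; longest run = 3 ✓ — fails.
F3 (23 nt, A=2 T=11 G=6 C=4): length 23 ✓; Tm = 64.9 + 41·(10 − 16.4)/23 = 53.5°C ✓; longest run = 3 ✓ — passes.
F4 (23 nt, A=8 T=6 G=3 C=6): length 23 ✓; Tm = 64.9 + 41·(9 − 16.4)/23 = 51.7°C ✓; longest run = 2 ✓ — passes.

F1, F3 and F4.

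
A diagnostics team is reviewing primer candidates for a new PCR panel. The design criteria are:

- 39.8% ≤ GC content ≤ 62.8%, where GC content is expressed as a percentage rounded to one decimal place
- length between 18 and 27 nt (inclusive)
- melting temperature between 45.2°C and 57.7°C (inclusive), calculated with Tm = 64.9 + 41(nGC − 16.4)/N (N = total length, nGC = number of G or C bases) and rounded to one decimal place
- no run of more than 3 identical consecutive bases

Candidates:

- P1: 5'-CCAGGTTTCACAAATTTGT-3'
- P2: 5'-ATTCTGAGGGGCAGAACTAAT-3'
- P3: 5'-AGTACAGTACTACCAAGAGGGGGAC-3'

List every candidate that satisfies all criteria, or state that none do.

None of the candidates satisfy all criteria.

P1 (19 nt, A=5 T=7 G=3 C=4): GC 7/19 = 36.8%, outside 39.8–62.8% ✗; length 19 ✓; Tm = 64.9 + 41·(7 − 16.4)/19 = 44.6°C, outside 45.2–57.7°C ✗; longest run = 3 ✓ — fails.
P2 (21 nt, A=7 T=5 G=6 C=3): GC 9/21 = 42.9% ✓; length 21 ✓; Tm = 64.9 + 41·(9 − 16.4)/21 = 50.5°C ✓; longest run = 4, exceeds 3 ✗ — fails.
P3 (25 nt, A=9 T=3 G=8 C=5): GC 13/25 = 52.0% ✓; length 25 ✓; Tm = 64.9 + 41·(13 − 16.4)/25 = 59.3°C, outside 45.2–57.7°C ✗; longest run = 5, exceeds 3 ✗ — fails.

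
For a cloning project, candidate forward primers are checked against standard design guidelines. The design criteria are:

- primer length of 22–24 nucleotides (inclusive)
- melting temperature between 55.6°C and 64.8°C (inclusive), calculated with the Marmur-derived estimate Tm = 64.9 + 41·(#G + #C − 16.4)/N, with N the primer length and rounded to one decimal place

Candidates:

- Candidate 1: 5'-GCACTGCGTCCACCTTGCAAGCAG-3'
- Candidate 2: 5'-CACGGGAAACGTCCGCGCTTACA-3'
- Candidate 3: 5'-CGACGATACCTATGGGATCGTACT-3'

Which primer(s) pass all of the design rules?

Candidate 1 (24 nt, A=5 T=4 G=6 C=9): length 24 ✓; Tm = 64.9 + 41·(15 − 16.4)/24 = 62.5°C ✓ — passes.
Candidate 2 (23 nt, A=6 T=3 G=6 C=8): length 23 ✓; Tm = 64.9 + 41·(14 − 16.4)/23 = 60.6°C ✓ — passes.
Candidate 3 (24 nt, A=6 T=6 G=6 C=6): length 24 ✓; Tm = 64.9 + 41·(12 − 16.4)/24 = 57.4°C ✓ — passes.

Candidate 1, Candidate 2 and Candidate 3.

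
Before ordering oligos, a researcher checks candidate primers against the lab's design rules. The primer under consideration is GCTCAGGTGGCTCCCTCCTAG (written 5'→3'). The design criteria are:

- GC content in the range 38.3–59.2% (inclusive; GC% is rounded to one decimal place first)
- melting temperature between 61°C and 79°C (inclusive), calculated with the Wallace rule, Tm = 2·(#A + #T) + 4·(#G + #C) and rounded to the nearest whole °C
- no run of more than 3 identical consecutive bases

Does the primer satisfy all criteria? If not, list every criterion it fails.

Base counts: A=2, T=5, G=6, C=8 (length 21).
GC content: GC 14/21 = 66.7%, outside 38.3–59.2% ✗
Tm: Tm = 2·7 + 4·14 = 70°C ✓
homopolymer run: longest run = 3 ✓

Fails: GC content.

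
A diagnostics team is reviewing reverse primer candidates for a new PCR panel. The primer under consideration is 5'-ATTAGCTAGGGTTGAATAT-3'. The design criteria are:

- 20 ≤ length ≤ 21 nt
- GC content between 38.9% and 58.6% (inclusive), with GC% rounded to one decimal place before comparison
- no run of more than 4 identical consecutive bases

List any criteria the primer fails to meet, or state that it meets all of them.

Base counts: A=6, T=7, G=5, C=1 (length 19).
length: length 19, outside 20–21 ✗
GC content: GC 6/19 = 31.6%, outside 38.9–58.6% ✗
homopolymer run: longest run = 3 ✓

Fails: length, GC content.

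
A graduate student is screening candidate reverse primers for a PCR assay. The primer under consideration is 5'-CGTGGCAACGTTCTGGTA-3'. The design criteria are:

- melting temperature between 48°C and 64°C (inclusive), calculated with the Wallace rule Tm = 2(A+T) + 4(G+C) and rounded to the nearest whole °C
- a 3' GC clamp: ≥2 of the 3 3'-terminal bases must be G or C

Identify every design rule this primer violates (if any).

Base counts: A=3, T=5, G=6, C=4 (length 18).
Tm: Tm = 2·8 + 4·10 = 56°C ✓
GC clamp: 3' end GTA has 1 G/C, need ≥2 ✗

Fails: GC clamp.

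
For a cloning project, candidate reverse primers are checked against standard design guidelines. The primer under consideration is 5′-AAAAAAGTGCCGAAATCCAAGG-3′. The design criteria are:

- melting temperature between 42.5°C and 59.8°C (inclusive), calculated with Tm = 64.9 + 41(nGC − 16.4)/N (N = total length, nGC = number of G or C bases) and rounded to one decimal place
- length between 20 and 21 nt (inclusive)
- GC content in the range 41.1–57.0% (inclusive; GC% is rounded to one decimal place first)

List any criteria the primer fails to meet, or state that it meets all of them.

Base counts: A=11, T=2, G=5, C=4 (length 22).
Tm: Tm = 64.9 + 41·(9 − 16.4)/22 = 51.1°C ✓
length: length 22, outside 20–21 ✗
GC content: GC 9/22 = 40.9%, outside 41.1–57.0% ✗

Fails: length, GC content.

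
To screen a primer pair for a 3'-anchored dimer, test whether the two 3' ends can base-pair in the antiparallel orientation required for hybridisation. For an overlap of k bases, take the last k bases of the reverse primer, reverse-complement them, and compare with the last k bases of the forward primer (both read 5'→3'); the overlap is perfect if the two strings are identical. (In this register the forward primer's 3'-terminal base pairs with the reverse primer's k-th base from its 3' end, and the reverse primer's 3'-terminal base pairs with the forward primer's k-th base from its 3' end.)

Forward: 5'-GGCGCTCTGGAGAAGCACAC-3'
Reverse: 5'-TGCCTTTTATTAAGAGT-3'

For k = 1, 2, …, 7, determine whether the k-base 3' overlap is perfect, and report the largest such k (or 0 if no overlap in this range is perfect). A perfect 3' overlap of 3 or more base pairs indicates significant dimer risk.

Last 7 bases (5'→3') — forward …AGCACAC, reverse …TAAGAGT.
Reverse complement of the reverse primer's last 7 bases: ACTCTTA; its first k bases are the reverse complement of the reverse primer's last k bases, so a perfect k-base overlap needs the forward primer's last k bases to equal them.
Comparing (forward last k vs required): k=1: C vs A ✗; k=2: AC vs AC ✓; k=3: CAC vs ACT ✗; k=4: ACAC vs ACTC ✗; k=5: CACAC vs ACTCT ✗; k=6: GCACAC vs ACTCTT ✗; k=7: AGCACAC vs ACTCTTA ✗.
Only k = 2 is perfect, so the longest perfect 3' overlap is 2.

Longest perfect overlap: 2 complementary base pairs; below the dimer-risk threshold (threshold 3).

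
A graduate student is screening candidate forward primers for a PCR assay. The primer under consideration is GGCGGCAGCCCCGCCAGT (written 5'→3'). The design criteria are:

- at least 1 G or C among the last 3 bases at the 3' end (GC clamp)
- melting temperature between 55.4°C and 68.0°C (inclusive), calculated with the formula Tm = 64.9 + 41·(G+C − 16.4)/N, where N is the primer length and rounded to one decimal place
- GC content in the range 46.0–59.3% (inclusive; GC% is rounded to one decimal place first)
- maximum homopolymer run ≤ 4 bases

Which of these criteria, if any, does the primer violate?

Base counts: A=2, T=1, G=7, C=8 (length 18).
GC clamp: 3' end AGT has 1 G/C ✓
Tm: Tm = 64.9 + 41·(15 − 16.4)/18 = 61.7°C ✓
GC content: GC 15/18 = 83.3%, outside 46.0–59.3% ✗
homopolymer run: longest run = 4 ✓

Fails: GC content.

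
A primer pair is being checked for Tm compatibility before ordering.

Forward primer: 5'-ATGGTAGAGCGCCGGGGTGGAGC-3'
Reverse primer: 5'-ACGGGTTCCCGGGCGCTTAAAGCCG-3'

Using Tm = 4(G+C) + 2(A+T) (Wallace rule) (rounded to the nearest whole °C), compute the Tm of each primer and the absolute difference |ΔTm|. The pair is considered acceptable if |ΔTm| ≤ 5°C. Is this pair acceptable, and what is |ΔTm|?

Forward: A=4 T=3 G=12 C=4 → Tm = 2·7 + 4·16 = 78°C.
Reverse: A=4 T=4 G=9 C=8 → Tm = 2·8 + 4·17 = 84°C.
|ΔTm| = |78 − 84| = 6°C, > 5°C.

|ΔTm| = 6°C; the pair is not acceptable.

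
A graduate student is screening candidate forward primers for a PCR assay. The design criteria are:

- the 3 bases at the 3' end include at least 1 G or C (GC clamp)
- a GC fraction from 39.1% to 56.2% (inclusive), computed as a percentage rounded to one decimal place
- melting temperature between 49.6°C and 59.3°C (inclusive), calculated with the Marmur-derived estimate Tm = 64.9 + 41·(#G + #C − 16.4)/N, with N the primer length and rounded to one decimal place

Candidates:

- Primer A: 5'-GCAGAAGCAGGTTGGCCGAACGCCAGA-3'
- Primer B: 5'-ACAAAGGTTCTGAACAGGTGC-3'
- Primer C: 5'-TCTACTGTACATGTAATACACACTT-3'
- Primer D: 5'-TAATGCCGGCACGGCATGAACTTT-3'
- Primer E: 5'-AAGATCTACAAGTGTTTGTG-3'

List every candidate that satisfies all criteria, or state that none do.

Primer B only.

Primer A (27 nt, A=8 T=2 G=10 C=7): 3' end AGA has 1 G/C ✓; GC 17/27 = 63.0%, outside 39.1–56.2% ✗; Tm = 64.9 + 41·(17 − 16.4)/27 = 65.8°C, outside 49.6–59.3°C ✗ — fails.
Primer B (21 nt, A=7 T=4 G=6 C=4): 3' end TGC has 2 G/C ✓; GC 10/21 = 47.6% ✓; Tm = 64.9 + 41·(10 − 16.4)/21 = 52.4°C ✓ — passes.
Primer C (25 nt, A=8 T=9 G=2 C=6): 3' end CTT has 1 G/C ✓; GC 8/25 = 32.0%, outside 39.1–56.2% ✗; Tm = 64.9 + 41·(8 − 16.4)/25 = 51.1°C ✓ — fails.
Primer D (24 nt, A=6 T=6 G=6 C=6): 3' end TTT has 0 G/C, need ≥1 ✗; GC 12/24 = 50.0% ✓; Tm = 64.9 + 41·(12 − 16.4)/24 = 57.4°C ✓ — fails.
Primer E (20 nt, A=6 T=7 G=5 C=2): 3' end GTG has 2 G/C ✓; GC 7/20 = 35.0%, outside 39.1–56.2% ✗; Tm = 64.9 + 41·(7 − 16.4)/20 = 45.6°C, outside 49.6–59.3°C ✗ — fails.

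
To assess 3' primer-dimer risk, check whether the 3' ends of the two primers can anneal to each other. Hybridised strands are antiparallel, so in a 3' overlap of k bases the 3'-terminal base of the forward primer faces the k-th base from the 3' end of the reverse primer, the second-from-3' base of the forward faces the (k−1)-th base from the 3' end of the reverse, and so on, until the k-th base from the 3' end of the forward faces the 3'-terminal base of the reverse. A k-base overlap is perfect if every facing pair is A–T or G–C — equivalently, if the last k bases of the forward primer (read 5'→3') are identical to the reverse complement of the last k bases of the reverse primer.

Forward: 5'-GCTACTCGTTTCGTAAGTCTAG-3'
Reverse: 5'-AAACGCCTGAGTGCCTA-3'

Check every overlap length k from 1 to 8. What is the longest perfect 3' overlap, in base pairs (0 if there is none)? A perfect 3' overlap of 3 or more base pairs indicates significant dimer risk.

Longest perfect overlap: 3 complementary base pairs; significant dimer risk (threshold 3).

Last 8 bases (5'→3') — forward …AAGTCTAG, reverse …AGTGCCTA.
Reverse complement of the reverse primer's last 8 bases: TAGGCACT; its first k bases are the reverse complement of the reverse primer's last k bases, so a perfect k-base overlap needs the forward primer's last k bases to equal them.
Comparing (forward last k vs required): k=1: G vs T ✗; k=2: AG vs TA ✗; k=3: TAG vs TAG ✓; k=4: CTAG vs TAGG ✗; k=5: TCTAG vs TAGGC ✗; k=6: GTCTAG vs TAGGCA ✗; k=7: AGTCTAG vs TAGGCAC ✗; k=8: AAGTCTAG vs TAGGCACT ✗.
Only k = 3 is perfect, so the longest perfect 3' overlap is 3.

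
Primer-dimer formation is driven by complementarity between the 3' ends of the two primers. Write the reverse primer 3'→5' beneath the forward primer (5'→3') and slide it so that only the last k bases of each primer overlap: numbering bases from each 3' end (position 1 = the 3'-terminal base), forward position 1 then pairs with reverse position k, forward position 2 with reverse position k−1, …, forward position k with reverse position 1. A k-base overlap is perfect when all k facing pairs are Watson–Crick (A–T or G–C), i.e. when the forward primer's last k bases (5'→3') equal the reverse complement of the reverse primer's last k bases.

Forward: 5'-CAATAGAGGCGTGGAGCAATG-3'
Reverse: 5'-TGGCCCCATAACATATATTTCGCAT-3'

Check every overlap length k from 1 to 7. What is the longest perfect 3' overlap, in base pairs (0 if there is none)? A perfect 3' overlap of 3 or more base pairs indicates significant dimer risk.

Longest perfect overlap: 3 complementary base pairs; significant dimer risk (threshold 3).

Last 7 bases (5'→3') — forward …AGCAATG, reverse …TTCGCAT.
Reverse complement of the reverse primer's last 7 bases: ATGCGAA; its first k bases are the reverse complement of the reverse primer's last k bases, so a perfect k-base overlap needs the forward primer's last k bases to equal them.
Comparing (forward last k vs required): k=1: G vs A ✗; k=2: TG vs AT ✗; k=3: ATG vs ATG ✓; k=4: AATG vs ATGC ✗; k=5: CAATG vs ATGCG ✗; k=6: GCAATG vs ATGCGA ✗; k=7: AGCAATG vs ATGCGAA ✗.
Only k = 3 is perfect, so the longest perfect 3' overlap is 3.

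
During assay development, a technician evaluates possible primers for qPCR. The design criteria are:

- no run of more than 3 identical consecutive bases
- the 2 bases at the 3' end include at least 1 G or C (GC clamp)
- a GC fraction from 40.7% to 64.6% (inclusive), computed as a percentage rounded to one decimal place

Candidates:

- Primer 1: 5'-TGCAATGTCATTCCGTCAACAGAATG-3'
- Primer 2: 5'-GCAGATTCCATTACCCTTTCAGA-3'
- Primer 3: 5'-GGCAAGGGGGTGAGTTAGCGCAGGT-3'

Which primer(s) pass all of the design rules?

Primer 1 and Primer 2.

Primer 1 (26 nt, A=8 T=7 G=5 C=6): longest run = 2 ✓; 3' end TG has 1 G/C ✓; GC 11/26 = 42.3% ✓ — passes.
Primer 2 (23 nt, A=6 T=7 G=3 C=7): longest run = 3 ✓; 3' end GA has 1 G/C ✓; GC 10/23 = 43.5% ✓ — passes.
Primer 3 (25 nt, A=5 T=4 G=13 C=3): longest run = 5, exceeds 3 ✗; 3' end GT has 1 G/C ✓; GC 16/25 = 64.0% ✓ — fails.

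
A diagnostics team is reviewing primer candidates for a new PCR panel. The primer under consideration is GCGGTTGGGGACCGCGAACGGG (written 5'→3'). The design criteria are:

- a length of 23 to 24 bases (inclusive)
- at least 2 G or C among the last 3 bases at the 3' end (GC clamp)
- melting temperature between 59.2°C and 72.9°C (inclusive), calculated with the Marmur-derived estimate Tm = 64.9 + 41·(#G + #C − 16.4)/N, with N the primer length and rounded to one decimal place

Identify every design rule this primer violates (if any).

Fails: length.

Base counts: A=3, T=2, G=12, C=5 (length 22).
length: length 22, outside 23–24 ✗
GC clamp: 3' end GGG has 3 G/C ✓
Tm: Tm = 64.9 + 41·(17 − 16.4)/22 = 66.0°C ✓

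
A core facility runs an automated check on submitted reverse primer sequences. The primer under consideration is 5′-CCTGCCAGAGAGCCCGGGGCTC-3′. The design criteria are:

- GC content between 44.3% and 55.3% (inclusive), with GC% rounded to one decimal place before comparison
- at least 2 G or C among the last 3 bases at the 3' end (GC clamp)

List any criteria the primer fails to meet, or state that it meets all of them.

Base counts: A=3, T=2, G=8, C=9 (length 22).
GC content: GC 17/22 = 77.3%, outside 44.3–55.3% ✗
GC clamp: 3' end CTC has 2 G/C ✓

Fails: GC content.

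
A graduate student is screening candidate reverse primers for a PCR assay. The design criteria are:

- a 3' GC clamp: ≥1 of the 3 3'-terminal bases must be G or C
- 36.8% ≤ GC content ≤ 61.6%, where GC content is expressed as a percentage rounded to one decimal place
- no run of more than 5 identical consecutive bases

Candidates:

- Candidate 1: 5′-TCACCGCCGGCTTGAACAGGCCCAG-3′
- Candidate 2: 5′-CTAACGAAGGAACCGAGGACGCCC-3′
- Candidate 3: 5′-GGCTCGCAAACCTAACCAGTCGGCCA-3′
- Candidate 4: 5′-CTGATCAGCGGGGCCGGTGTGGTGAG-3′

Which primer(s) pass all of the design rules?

Candidate 3 only.

Candidate 1 (25 nt, A=5 T=3 G=7 C=10): 3' end CAG has 2 G/C ✓; GC 17/25 = 68.0%, outside 36.8–61.6% ✗; longest run = 3 ✓ — fails.
Candidate 2 (24 nt, A=8 T=1 G=7 C=8): 3' end CCC has 3 G/C ✓; GC 15/24 = 62.5%, outside 36.8–61.6% ✗; longest run = 3 ✓ — fails.
Candidate 3 (26 nt, A=7 T=3 G=6 C=10): 3' end CCA has 2 G/C ✓; GC 16/26 = 61.5% ✓; longest run = 3 ✓ — passes.
Candidate 4 (26 nt, A=3 T=5 G=13 C=5): 3' end GAG has 2 G/C ✓; GC 18/26 = 69.2%, outside 36.8–61.6% ✗; longest run = 4 ✓ — fails.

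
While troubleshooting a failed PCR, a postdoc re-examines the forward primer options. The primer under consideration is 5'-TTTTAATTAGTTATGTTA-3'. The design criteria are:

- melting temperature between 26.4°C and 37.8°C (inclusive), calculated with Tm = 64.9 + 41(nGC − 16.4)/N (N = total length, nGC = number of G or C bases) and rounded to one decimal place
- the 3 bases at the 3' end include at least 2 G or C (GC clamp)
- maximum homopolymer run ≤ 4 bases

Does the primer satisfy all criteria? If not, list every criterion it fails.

Fails: GC clamp.

Base counts: A=5, T=11, G=2, C=0 (length 18).
Tm: Tm = 64.9 + 41·(2 − 16.4)/18 = 32.1°C ✓
GC clamp: 3' end TTA has 0 G/C, need ≥2 ✗
homopolymer run: longest run = 4 ✓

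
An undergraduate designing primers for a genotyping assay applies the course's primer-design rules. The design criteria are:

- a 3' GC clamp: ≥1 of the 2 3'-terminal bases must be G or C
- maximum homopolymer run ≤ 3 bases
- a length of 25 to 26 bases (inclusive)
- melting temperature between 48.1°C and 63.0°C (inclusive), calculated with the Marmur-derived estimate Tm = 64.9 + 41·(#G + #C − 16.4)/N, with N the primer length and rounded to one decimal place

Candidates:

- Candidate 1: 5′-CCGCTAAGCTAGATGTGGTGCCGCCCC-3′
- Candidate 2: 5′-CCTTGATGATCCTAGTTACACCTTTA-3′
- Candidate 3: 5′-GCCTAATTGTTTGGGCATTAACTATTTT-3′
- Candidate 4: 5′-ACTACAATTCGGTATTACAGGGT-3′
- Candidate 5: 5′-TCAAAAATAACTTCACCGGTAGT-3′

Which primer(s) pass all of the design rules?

Candidate 1 (27 nt, A=4 T=5 G=8 C=10): 3' end CC has 2 G/C ✓; longest run = 4, exceeds 3 ✗; length 27, outside 25–26 ✗; Tm = 64.9 + 41·(18 − 16.4)/27 = 67.3°C, outside 48.1–63.0°C ✗ — fails.
Candidate 2 (26 nt, A=6 T=10 G=3 C=7): 3' end TA has 0 G/C, need ≥1 ✗; longest run = 3 ✓; length 26 ✓; Tm = 64.9 + 41·(10 − 16.4)/26 = 54.8°C ✓ — fails.
Candidate 3 (28 nt, A=6 T=13 G=5 C=4): 3' end TT has 0 G/C, need ≥1 ✗; longest run = 4, exceeds 3 ✗; length 28, outside 25–26 ✗; Tm = 64.9 + 41·(9 − 16.4)/28 = 54.1°C ✓ — fails.
Candidate 4 (23 nt, A=7 T=7 G=5 C=4): 3' end GT has 1 G/C ✓; longest run = 3 ✓; length 23, outside 25–26 ✗; Tm = 64.9 + 41·(9 − 16.4)/23 = 51.7°C ✓ — fails.
Candidate 5 (23 nt, A=9 T=6 G=3 C=5): 3' end GT has 1 G/C ✓; longest run = 5, exceeds 3 ✗; length 23, outside 25–26 ✗; Tm = 64.9 + 41·(8 − 16.4)/23 = 49.9°C ✓ — fails.

None of the candidates satisfy all criteria.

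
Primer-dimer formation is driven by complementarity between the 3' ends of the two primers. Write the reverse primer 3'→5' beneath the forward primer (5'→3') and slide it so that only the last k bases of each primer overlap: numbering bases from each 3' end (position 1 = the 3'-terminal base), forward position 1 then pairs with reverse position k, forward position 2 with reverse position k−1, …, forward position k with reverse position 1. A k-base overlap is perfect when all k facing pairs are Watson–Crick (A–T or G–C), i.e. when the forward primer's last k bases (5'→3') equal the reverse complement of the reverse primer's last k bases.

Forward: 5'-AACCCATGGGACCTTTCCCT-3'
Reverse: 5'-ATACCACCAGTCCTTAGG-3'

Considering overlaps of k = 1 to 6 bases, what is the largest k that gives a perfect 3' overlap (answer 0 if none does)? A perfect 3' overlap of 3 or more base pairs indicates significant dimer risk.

Longest perfect overlap: 3 complementary base pairs; significant dimer risk (threshold 3).

Last 6 bases (5'→3') — forward …TTCCCT, reverse …CTTAGG.
Reverse complement of the reverse primer's last 6 bases: CCTAAG; its first k bases are the reverse complement of the reverse primer's last k bases, so a perfect k-base overlap needs the forward primer's last k bases to equal them.
Comparing (forward last k vs required): k=1: T vs C ✗; k=2: CT vs CC ✗; k=3: CCT vs CCT ✓; k=4: CCCT vs CCTA ✗; k=5: TCCCT vs CCTAA ✗; k=6: TTCCCT vs CCTAAG ✗.
Only k = 3 is perfect, so the longest perfect 3' overlap is 3.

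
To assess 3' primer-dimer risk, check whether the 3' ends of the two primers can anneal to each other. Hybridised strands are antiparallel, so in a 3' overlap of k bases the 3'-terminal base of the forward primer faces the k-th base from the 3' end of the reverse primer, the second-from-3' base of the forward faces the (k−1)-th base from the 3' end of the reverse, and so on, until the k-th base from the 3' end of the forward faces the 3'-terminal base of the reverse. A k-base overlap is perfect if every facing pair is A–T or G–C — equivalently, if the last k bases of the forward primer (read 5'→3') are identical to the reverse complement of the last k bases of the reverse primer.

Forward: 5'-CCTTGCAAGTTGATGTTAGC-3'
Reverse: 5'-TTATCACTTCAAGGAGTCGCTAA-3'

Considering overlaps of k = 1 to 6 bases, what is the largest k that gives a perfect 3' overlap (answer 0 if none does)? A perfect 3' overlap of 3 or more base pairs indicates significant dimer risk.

Longest perfect overlap: 5 complementary base pairs; significant dimer risk (threshold 3).

Last 6 bases (5'→3') — forward …GTTAGC, reverse …CGCTAA.
Reverse complement of the reverse primer's last 6 bases: TTAGCG; its first k bases are the reverse complement of the reverse primer's last k bases, so a perfect k-base overlap needs the forward primer's last k bases to equal them.
Comparing (forward last k vs required): k=1: C vs T ✗; k=2: GC vs TT ✗; k=3: AGC vs TTA ✗; k=4: TAGC vs TTAG ✗; k=5: TTAGC vs TTAGC ✓; k=6: GTTAGC vs TTAGCG ✗.
Only k = 5 is perfect, so the longest perfect 3' overlap is 5.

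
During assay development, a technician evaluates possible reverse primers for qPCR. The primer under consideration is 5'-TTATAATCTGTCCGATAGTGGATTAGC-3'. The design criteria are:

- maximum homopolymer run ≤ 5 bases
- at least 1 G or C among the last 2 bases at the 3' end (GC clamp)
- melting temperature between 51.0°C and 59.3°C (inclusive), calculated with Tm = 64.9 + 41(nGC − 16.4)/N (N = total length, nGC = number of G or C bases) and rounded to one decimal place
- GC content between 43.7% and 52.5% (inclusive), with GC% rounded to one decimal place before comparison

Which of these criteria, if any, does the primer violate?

Fails: GC content.

Base counts: A=7, T=10, G=6, C=4 (length 27).
homopolymer run: longest run = 2 ✓
GC clamp: 3' end GC has 2 G/C ✓
Tm: Tm = 64.9 + 41·(10 − 16.4)/27 = 55.2°C ✓
GC content: GC 10/27 = 37.0%, outside 43.7–52.5% ✗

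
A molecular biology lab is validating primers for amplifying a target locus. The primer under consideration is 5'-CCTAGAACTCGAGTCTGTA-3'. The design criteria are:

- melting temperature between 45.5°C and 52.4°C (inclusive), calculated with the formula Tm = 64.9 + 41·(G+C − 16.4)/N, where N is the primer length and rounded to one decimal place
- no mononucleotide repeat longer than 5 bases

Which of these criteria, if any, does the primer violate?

Base counts: A=5, T=5, G=4, C=5 (length 19).
Tm: Tm = 64.9 + 41·(9 − 16.4)/19 = 48.9°C ✓
homopolymer run: longest run = 2 ✓

Meets all criteria.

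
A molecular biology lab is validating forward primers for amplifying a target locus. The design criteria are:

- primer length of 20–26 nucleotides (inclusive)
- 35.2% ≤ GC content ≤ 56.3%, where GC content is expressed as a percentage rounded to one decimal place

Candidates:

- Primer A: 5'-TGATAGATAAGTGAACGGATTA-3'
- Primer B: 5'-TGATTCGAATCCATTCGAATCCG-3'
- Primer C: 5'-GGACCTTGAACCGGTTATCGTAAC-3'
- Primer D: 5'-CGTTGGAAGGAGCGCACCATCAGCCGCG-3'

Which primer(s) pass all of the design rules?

Primer B and Primer C.

Primer A (22 nt, A=9 T=6 G=6 C=1): length 22 ✓; GC 7/22 = 31.8%, outside 35.2–56.3% ✗ — fails.
Primer B (23 nt, A=6 T=7 G=4 C=6): length 23 ✓; GC 10/23 = 43.5% ✓ — passes.
Primer C (24 nt, A=6 T=6 G=6 C=6): length 24 ✓; GC 12/24 = 50.0% ✓ — passes.
Primer D (28 nt, A=6 T=3 G=10 C=9): length 28, outside 20–26 ✗; GC 19/28 = 67.9%, outside 35.2–56.3% ✗ — fails.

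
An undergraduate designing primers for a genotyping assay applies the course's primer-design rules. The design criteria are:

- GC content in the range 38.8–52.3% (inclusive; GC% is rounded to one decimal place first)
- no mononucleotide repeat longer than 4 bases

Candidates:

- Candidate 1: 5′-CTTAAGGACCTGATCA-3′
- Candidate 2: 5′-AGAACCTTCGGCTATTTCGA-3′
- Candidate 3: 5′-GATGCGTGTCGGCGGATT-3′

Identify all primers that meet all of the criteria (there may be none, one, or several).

Candidate 1 (16 nt, A=5 T=4 G=3 C=4): GC 7/16 = 43.8% ✓; longest run = 2 ✓ — passes.
Candidate 2 (20 nt, A=5 T=6 G=4 C=5): GC 9/20 = 45.0% ✓; longest run = 3 ✓ — passes.
Candidate 3 (18 nt, A=2 T=5 G=8 C=3): GC 11/18 = 61.1%, outside 38.8–52.3% ✗; longest run = 2 ✓ — fails.

Candidate 1 and Candidate 2.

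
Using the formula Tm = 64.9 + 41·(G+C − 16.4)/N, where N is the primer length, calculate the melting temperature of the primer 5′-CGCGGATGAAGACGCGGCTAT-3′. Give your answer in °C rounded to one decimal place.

Base counts: A=5, T=3, G=8, C=5; G+C = 13, N = 21.
Tm = 64.9 + 41·(13 − 16.4)/21 = 64.9 + -139.40/21 = 58.3°C.

58.3°C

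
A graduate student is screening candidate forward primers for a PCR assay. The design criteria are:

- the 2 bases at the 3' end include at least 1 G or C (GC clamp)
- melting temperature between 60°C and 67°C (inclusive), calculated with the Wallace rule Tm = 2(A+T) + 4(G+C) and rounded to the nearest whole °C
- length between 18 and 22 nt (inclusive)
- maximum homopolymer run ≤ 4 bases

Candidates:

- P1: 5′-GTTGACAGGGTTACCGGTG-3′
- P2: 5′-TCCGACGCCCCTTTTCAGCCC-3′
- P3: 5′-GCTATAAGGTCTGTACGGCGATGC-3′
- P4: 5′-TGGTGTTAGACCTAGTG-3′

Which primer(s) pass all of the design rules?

P1 (19 nt, A=3 T=5 G=8 C=3): 3' end TG has 1 G/C ✓; Tm = 2·8 + 4·11 = 60°C ✓; length 19 ✓; longest run = 3 ✓ — passes.
P2 (21 nt, A=2 T=5 G=3 C=11): 3' end CC has 2 G/C ✓; Tm = 2·7 + 4·14 = 70°C, outside 60–67°C ✗; length 21 ✓; longest run = 4 ✓ — fails.
P3 (24 nt, A=5 T=6 G=8 C=5): 3' end GC has 2 G/C ✓; Tm = 2·11 + 4·13 = 74°C, outside 60–67°C ✗; length 24, outside 18–22 ✗; longest run = 2 ✓ — fails.
P4 (17 nt, A=3 T=6 G=6 C=2): 3' end TG has 1 G/C ✓; Tm = 2·9 + 4·8 = 50°C, outside 60–67°C ✗; length 17, outside 18–22 ✗; longest run = 2 ✓ — fails.

P1 only.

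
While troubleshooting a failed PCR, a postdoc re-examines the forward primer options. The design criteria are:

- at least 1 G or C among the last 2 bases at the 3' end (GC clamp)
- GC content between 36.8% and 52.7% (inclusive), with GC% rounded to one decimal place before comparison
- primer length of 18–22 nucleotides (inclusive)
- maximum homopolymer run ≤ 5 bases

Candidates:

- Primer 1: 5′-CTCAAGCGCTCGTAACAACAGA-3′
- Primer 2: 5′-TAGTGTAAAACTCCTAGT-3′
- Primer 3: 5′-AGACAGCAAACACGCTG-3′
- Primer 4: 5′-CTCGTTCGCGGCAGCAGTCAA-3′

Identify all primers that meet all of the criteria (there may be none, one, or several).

Primer 1 (22 nt, A=8 T=3 G=4 C=7): 3' end GA has 1 G/C ✓; GC 11/22 = 50.0% ✓; length 22 ✓; longest run = 2 ✓ — passes.
Primer 2 (18 nt, A=6 T=6 G=3 C=3): 3' end GT has 1 G/C ✓; GC 6/18 = 33.3%, outside 36.8–52.7% ✗; length 18 ✓; longest run = 4 ✓ — fails.
Primer 3 (17 nt, A=7 T=1 G=4 C=5): 3' end TG has 1 G/C ✓; GC 9/17 = 52.9%, outside 36.8–52.7% ✗; length 17, outside 18–22 ✗; longest run = 3 ✓ — fails.
Primer 4 (21 nt, A=4 T=4 G=6 C=7): 3' end AA has 0 G/C, need ≥1 ✗; GC 13/21 = 61.9%, outside 36.8–52.7% ✗; length 21 ✓; longest run = 2 ✓ — fails.

Primer 1 only.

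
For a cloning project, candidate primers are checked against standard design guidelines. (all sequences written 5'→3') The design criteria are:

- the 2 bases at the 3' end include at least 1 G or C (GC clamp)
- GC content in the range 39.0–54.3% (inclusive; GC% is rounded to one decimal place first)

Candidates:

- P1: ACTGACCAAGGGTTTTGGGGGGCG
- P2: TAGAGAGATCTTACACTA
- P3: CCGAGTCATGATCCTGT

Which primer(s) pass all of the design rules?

P1 (24 nt, A=4 T=5 G=11 C=4): 3' end CG has 2 G/C ✓; GC 15/24 = 62.5%, outside 39.0–54.3% ✗ — fails.
P2 (18 nt, A=7 T=5 G=3 C=3): 3' end TA has 0 G/C, need ≥1 ✗; GC 6/18 = 33.3%, outside 39.0–54.3% ✗ — fails.
P3 (17 nt, A=3 T=5 G=4 C=5): 3' end GT has 1 G/C ✓; GC 9/17 = 52.9% ✓ — passes.

P3 only.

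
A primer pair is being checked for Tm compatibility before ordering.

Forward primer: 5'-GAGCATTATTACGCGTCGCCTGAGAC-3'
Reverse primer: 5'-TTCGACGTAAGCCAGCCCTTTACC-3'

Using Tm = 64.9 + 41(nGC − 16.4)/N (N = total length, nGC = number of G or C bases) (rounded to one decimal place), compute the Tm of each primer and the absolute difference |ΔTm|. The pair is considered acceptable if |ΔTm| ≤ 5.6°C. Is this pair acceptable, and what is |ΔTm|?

|ΔTm| = 2.0°C; the pair is acceptable.

Forward: G+C = 14, N = 26 → Tm = 64.9 + 41·(14 − 16.4)/26 = 61.1°C.
Reverse: G+C = 13, N = 24 → Tm = 64.9 + 41·(13 − 16.4)/24 = 59.1°C.
|ΔTm| = |61.1 − 59.1| = 2.0°C, ≤ 5.6°C.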